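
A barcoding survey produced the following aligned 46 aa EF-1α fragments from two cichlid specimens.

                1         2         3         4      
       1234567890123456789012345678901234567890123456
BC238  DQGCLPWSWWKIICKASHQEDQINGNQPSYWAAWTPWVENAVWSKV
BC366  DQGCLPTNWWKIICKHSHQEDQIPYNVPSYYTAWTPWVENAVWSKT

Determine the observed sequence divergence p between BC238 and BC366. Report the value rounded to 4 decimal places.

Mismatches occur at site 7 (W↔T), site 8 (S↔N), site 16 (A↔H), site 24 (N↔P), site 25 (G↔Y), site 27 (Q↔V), site 31 (W↔Y), site 32 (A↔T), site 46 (V↔T).
There are 9 differences over 46 sites, so p = 9/46 = 0.1957.

0.1957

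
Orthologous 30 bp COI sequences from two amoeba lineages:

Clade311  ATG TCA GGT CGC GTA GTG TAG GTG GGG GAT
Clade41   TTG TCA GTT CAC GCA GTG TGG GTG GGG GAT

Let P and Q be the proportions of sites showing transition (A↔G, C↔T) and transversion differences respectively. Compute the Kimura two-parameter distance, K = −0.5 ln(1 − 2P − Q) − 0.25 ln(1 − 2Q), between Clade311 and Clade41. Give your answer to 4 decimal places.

Mismatches occur at site 1 (A↔T, transversion), site 8 (G↔T, transversion), site 11 (G↔A, transition), site 14 (T↔C, transition), site 20 (A↔G, transition).
Of the 5 differences, 3 transitions and 2 transversions over 30 sites: P = 3/30 = 0.100000, Q = 2/30 = 0.066667.
d = −0.5·ln(0.733333) − 0.25·ln(0.866666) = −0.5·(-0.310155) − 0.25·(-0.143102) = 0.1909.

0.1909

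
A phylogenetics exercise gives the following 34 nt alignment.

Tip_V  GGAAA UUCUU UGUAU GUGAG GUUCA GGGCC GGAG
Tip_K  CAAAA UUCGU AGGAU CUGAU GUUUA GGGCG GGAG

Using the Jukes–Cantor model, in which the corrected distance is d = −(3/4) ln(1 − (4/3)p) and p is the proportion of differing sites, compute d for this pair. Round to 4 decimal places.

0.3265

Mismatches occur at site 1 (G↔C), site 2 (G↔A), site 9 (U↔G), site 11 (U↔A), site 13 (U↔G), site 16 (G↔C), site 20 (G↔U), site 24 (C↔U), site 30 (C↔G).
p = 9/34 = 0.264706.
d = −0.75 · ln(1 − (4/3)·0.264706) = −0.75 · ln(0.647059) = −0.75 · (-0.435318) = 0.3265.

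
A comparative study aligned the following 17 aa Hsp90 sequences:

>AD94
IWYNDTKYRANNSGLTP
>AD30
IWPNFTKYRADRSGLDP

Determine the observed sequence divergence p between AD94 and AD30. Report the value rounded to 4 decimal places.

Mismatches occur at site 3 (Y/P), site 5 (D/F), site 11 (N/D), site 12 (N/R), site 16 (T/D).
There are 5 differences over 17 sites, so p = 5/17 = 0.2941.

0.2941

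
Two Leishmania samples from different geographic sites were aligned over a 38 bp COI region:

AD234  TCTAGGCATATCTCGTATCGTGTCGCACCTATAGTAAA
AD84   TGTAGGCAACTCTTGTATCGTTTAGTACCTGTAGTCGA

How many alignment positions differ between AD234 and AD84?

Mismatches occur at site 2 (C→G), site 9 (T→A), site 10 (A→C), site 14 (C→T), site 22 (G→T), site 24 (C→A), site 26 (C→T), site 31 (A→G), site 36 (A→C), site 37 (A→G).
That gives 10 mismatches out of 38 aligned sites, so the Hamming distance is 10.

10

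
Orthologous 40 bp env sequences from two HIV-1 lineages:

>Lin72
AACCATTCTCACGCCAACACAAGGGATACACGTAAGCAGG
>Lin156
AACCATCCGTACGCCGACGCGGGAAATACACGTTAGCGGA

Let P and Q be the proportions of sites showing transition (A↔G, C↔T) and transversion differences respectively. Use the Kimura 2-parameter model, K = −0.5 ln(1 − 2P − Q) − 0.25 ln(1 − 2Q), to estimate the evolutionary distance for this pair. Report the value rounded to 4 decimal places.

0.4256

Differing sites — 7:T/C (Ti); 9:T/G (Tv); 10:C/T (Ti); 16:A/G (Ti); 19:A/G (Ti); 21:A/G (Ti); 22:A/G (Ti); 24:G/A (Ti); 25:G/A (Ti); 34:A/T (Tv); 38:A/G (Ti); 40:G/A (Ti).
Of the 12 differences, 10 transitions and 2 transversions over 40 sites: P = 10/40 = 0.250000, Q = 2/40 = 0.050000.
d = −0.5·ln(0.450000) − 0.25·ln(0.900000) = −0.5·(-0.798508) − 0.25·(-0.105361) = 0.4256.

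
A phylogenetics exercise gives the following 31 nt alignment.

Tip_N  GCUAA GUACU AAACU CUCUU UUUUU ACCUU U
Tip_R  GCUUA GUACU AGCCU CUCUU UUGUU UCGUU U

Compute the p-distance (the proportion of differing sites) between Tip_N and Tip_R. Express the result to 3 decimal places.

Mismatches occur at site 4 (A→U), site 12 (A→G), site 13 (A→C), site 23 (U→G), site 26 (A→U), site 28 (C→G).
There are 6 differences over 31 sites, so p = 6/31 = 0.194.

0.194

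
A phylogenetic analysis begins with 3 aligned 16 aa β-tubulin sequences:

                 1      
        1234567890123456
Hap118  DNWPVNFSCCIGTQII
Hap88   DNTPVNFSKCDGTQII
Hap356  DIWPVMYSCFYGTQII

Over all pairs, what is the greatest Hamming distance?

7

Pairwise Hamming distances:
  Hap118 vs Hap88: 3
  Hap118 vs Hap356: 5
  Hap88 vs Hap356: 7
The largest is 7, between Hap88 and Hap356.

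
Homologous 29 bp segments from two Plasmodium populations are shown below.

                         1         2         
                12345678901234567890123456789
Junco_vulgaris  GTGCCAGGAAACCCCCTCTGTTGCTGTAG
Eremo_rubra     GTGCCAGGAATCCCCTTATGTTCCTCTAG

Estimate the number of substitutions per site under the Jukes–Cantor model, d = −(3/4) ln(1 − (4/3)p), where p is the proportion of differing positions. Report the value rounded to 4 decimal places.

The sequences differ at positions 11 (A/T), 16 (C/T), 18 (C/A), 23 (G/C), 26 (G/C).
p = 5/29 = 0.172414.
d = −0.75 · ln(1 − (4/3)·0.172414) = −0.75 · ln(0.770115) = −0.75 · (-0.261215) = 0.1959.

0.1959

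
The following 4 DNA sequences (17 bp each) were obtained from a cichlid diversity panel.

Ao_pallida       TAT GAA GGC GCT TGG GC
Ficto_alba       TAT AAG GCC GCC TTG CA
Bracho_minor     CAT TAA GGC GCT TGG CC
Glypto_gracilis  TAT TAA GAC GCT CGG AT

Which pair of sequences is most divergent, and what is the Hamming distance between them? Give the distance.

8

Pairwise Hamming distances:
  Ao_pallida vs Ficto_alba: 7
  Ao_pallida vs Bracho_minor: 3
  Ao_pallida vs Glypto_gracilis: 5
  Ficto_alba vs Bracho_minor: 7
  Ficto_alba vs Glypto_gracilis: 8
  Bracho_minor vs Glypto_gracilis: 5
The largest is 8, between Ficto_alba and Glypto_gracilis.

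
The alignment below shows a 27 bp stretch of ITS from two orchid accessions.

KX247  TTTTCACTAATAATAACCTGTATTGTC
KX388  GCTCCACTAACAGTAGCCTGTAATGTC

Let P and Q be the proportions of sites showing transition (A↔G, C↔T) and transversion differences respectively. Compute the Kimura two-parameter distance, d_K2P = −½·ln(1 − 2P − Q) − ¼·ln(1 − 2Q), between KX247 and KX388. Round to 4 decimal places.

The sequences differ at positions 1 (T/G, transversion), 2 (T/C, transition), 4 (T/C, transition), 11 (T/C, transition), 13 (A/G, transition), 16 (A/G, transition), 23 (T/A, transversion).
Of the 7 differences, 5 transitions and 2 transversions over 27 sites: P = 5/27 = 0.185185, Q = 2/27 = 0.074074.
d = −0.5·ln(0.555556) − 0.25·ln(0.851852) = −0.5·(-0.587786) − 0.25·(-0.160342) = 0.3340.

0.3340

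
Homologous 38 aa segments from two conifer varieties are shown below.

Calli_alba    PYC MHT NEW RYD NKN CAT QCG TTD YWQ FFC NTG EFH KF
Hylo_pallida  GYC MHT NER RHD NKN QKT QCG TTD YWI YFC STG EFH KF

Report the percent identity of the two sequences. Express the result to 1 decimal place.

78.9%

Mismatches occur at site 1 (P↔G), site 9 (W↔R), site 11 (Y↔H), site 16 (C↔Q), site 17 (A↔K), site 27 (Q↔I), site 28 (F↔Y), site 31 (N↔S).
30 of the 38 sites match, so the percent identity is 30/38 × 100 = 78.9%.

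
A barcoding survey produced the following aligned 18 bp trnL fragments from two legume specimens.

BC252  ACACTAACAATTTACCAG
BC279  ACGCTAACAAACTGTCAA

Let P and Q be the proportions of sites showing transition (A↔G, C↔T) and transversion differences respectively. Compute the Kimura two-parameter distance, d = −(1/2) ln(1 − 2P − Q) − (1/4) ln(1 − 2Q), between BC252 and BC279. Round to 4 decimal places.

0.5017

Mismatches occur at site 3 (A/G, transition), site 11 (T/A, transversion), site 12 (T/C, transition), site 14 (A/G, transition), site 15 (C/T, transition), site 18 (G/A, transition).
Of the 6 differences, 5 transitions and 1 transversion over 18 sites: P = 5/18 = 0.277778, Q = 1/18 = 0.055556.
d = −0.5·ln(0.388888) − 0.25·ln(0.888888) = −0.5·(-0.944464) − 0.25·(-0.117784) = 0.5017.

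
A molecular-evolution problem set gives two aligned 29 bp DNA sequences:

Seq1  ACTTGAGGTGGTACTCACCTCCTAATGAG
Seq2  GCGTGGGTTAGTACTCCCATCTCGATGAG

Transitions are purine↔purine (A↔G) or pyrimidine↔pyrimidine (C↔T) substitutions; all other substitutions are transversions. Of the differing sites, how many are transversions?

Differing sites — 1:A/G (Ti); 3:T/G (Tv); 6:A/G (Ti); 8:G/T (Tv); 10:G/A (Ti); 17:A/C (Tv); 19:C/A (Tv); 22:C/T (Ti); 23:T/C (Ti); 24:A/G (Ti).
Of the 10 differences, 6 transitions and 4 transversions, so the answer is 4.

4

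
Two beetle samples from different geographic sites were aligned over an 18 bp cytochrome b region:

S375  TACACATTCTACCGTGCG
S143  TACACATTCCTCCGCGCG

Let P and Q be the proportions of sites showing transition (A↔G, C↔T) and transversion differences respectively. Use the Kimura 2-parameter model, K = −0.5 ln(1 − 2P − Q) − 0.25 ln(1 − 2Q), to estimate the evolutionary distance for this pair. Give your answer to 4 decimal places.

Differing sites — 10:T/C (Ti); 11:A/T (Tv); 15:T/C (Ti).
Of the 3 differences, 2 transitions and 1 transversion over 18 sites: P = 2/18 = 0.111111, Q = 1/18 = 0.055556.
d = −0.5·ln(0.722222) − 0.25·ln(0.888888) = −0.5·(-0.325423) − 0.25·(-0.117784) = 0.1922.

0.1922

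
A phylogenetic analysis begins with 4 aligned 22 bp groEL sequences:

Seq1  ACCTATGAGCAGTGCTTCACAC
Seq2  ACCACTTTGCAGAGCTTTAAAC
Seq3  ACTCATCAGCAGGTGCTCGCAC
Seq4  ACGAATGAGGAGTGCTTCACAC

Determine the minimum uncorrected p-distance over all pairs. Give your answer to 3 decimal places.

0.136

Pairwise Hamming distances:
  Seq1 vs Seq2: 7
  Seq1 vs Seq3: 8
  Seq1 vs Seq4: 3
  Seq2 vs Seq3: 12
  Seq2 vs Seq4: 8
  Seq3 vs Seq4: 9
The smallest is 3 mismatches, between Seq1 and Seq4; p = 3/22 = 0.136.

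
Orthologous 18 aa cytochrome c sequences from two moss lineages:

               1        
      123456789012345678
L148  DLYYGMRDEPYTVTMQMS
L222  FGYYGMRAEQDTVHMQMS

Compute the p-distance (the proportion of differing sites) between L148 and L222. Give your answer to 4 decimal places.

The sequences differ at positions 1 (D/F), 2 (L/G), 8 (D/A), 10 (P/Q), 11 (Y/D), 14 (T/H).
There are 6 differences over 18 sites, so p = 6/18 = 0.3333.

0.3333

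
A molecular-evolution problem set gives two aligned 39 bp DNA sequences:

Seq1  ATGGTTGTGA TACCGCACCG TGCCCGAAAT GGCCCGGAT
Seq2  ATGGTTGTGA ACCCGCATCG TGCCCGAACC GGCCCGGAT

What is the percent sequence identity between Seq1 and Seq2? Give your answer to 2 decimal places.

87.18%

The sequences differ at positions 11 (T/A), 12 (A/C), 18 (C/T), 29 (A/C), 30 (T/C).
34 of the 39 sites match, so the percent identity is 34/39 × 100 = 87.18%.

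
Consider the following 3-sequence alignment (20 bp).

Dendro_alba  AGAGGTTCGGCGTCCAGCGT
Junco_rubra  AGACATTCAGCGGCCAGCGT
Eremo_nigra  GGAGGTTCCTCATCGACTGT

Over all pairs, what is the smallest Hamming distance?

4

Pairwise Hamming distances:
  Dendro_alba vs Junco_rubra: 4
  Dendro_alba vs Eremo_nigra: 7
  Junco_rubra vs Eremo_nigra: 10
The smallest is 4, between Dendro_alba and Junco_rubra.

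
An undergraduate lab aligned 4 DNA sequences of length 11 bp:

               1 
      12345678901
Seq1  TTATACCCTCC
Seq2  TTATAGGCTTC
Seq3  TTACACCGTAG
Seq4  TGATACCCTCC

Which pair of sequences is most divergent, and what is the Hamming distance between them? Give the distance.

Pairwise Hamming distances:
  Seq1 vs Seq2: 3
  Seq1 vs Seq3: 4
  Seq1 vs Seq4: 1
  Seq2 vs Seq3: 6
  Seq2 vs Seq4: 4
  Seq3 vs Seq4: 5
The largest is 6, between Seq2 and Seq3.

6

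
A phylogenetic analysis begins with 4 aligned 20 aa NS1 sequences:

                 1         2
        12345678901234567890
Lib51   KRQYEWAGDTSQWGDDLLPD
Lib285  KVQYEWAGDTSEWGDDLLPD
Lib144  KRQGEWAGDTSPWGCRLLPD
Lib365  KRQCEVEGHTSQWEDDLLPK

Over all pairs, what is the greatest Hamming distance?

9

Pairwise Hamming distances:
  Lib51 vs Lib285: 2
  Lib51 vs Lib144: 4
  Lib51 vs Lib365: 6
  Lib285 vs Lib144: 5
  Lib285 vs Lib365: 8
  Lib144 vs Lib365: 9
The largest is 9, between Lib144 and Lib365.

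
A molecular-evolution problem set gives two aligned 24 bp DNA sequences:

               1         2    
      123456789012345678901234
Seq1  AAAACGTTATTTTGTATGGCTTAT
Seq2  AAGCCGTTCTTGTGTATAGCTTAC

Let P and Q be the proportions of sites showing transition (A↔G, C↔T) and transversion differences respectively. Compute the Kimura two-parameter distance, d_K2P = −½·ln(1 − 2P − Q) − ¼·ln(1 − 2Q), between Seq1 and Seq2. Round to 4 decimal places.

Differing sites — 3:A/G (Ti); 4:A/C (Tv); 9:A/C (Tv); 12:T/G (Tv); 18:G/A (Ti); 24:T/C (Ti).
Of the 6 differences, 3 transitions and 3 transversions over 24 sites: P = 3/24 = 0.125000, Q = 3/24 = 0.125000.
d = −0.5·ln(0.625000) − 0.25·ln(0.750000) = −0.5·(-0.470004) − 0.25·(-0.287682) = 0.3069.

0.3069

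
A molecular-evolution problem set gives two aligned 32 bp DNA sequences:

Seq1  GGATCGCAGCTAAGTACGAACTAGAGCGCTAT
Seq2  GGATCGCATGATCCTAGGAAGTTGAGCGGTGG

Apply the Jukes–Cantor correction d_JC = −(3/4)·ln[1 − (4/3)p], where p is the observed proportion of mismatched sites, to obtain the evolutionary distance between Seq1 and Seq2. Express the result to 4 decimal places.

The sequences differ at positions 9 (G/T), 10 (C/G), 11 (T/A), 12 (A/T), 13 (A/C), 14 (G/C), 17 (C/G), 21 (C/G), 23 (A/T), 29 (C/G), 31 (A/G), 32 (T/G).
p = 12/32 = 0.375000.
d = −0.75 · ln(1 − (4/3)·0.375000) = −0.75 · ln(0.500000) = −0.75 · (-0.693147) = 0.5199.

0.5199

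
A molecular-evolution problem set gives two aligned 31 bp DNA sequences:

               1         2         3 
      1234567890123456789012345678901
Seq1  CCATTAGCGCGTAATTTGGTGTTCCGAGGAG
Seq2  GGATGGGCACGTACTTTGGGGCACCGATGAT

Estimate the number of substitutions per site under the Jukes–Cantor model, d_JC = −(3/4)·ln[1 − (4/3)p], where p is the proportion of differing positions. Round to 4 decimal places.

0.4806

The sequences differ at positions 1 (C/G), 2 (C/G), 5 (T/G), 6 (A/G), 9 (G/A), 14 (A/C), 20 (T/G), 22 (T/C), 23 (T/A), 28 (G/T), 31 (G/T).
p = 11/31 = 0.354839.
d = −0.75 · ln(1 − (4/3)·0.354839) = −0.75 · ln(0.526881) = −0.75 · (-0.640781) = 0.4806.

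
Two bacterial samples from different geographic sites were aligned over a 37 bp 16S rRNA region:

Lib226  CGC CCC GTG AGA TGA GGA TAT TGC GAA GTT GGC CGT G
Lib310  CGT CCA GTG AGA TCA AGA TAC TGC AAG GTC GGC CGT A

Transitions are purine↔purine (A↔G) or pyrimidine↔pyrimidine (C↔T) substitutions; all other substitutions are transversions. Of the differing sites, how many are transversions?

2

The sequences differ at positions 3 (C/T, transition), 6 (C/A, transversion), 14 (G/C, transversion), 16 (G/A, transition), 21 (T/C, transition), 25 (G/A, transition), 27 (A/G, transition), 30 (T/C, transition), 37 (G/A, transition).
Of the 9 differences, 7 transitions and 2 transversions, so the answer is 2.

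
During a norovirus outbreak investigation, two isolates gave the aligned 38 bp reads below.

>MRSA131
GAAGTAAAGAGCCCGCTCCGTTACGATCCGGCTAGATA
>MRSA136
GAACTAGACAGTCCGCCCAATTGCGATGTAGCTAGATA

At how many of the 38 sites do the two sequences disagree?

The sequences differ at positions 4 (G/C), 7 (A/G), 9 (G/C), 12 (C/T), 17 (T/C), 19 (C/A), 20 (G/A), 23 (A/G), 28 (C/G), 29 (C/T), 30 (G/A).
That gives 11 mismatches out of 38 aligned sites, so the Hamming distance is 11.

11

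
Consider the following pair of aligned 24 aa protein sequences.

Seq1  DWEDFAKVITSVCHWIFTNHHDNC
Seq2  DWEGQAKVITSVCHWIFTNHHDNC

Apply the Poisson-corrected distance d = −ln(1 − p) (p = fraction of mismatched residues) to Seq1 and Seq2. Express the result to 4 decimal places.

0.0870

Differing sites — 4:D/G; 5:F/Q.
p = 2/24 = 0.083333.
d = −ln(1 − 0.083333) = −ln(0.916667) = 0.0870.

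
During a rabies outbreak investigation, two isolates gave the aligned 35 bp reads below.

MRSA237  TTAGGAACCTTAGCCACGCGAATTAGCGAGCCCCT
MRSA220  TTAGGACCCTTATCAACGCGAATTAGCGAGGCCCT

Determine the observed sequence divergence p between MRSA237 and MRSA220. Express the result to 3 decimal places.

0.114

The sequences differ at positions 7 (A/C), 13 (G/T), 15 (C/A), 31 (C/G).
There are 4 differences over 35 sites, so p = 4/35 = 0.114.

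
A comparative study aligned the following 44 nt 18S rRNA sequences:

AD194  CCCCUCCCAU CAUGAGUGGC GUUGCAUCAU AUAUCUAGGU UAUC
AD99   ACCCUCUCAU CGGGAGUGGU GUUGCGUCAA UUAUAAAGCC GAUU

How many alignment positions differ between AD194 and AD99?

14

Mismatches occur at site 1 (C/A), site 7 (C/U), site 12 (A/G), site 13 (U/G), site 20 (C/U), site 26 (A/G), site 30 (U/A), site 31 (A/U), site 35 (C/A), site 36 (U/A), site 39 (G/C), site 40 (U/C), site 41 (U/G), site 44 (C/U).
That gives 14 mismatches out of 44 aligned sites, so the Hamming distance is 14.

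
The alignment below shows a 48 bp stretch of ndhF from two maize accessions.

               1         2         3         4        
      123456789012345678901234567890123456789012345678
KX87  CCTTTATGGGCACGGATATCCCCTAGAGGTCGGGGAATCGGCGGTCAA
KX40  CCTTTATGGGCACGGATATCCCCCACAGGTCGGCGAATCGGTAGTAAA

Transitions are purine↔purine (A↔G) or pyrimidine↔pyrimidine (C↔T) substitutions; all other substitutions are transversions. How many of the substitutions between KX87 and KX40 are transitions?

3

The sequences differ at positions 24 (T/C, transition), 26 (G/C, transversion), 34 (G/C, transversion), 42 (C/T, transition), 43 (G/A, transition), 46 (C/A, transversion).
Of the 6 differences, 3 transitions and 3 transversions, so the answer is 3.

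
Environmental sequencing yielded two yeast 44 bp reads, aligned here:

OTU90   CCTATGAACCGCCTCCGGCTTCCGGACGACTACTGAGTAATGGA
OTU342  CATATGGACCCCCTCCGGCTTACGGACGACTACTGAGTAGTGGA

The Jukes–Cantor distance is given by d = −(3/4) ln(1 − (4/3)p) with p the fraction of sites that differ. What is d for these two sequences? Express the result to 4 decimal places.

0.1232

Differing sites — 2:C/A; 7:A/G; 11:G/C; 22:C/A; 40:A/G.
p = 5/44 = 0.113636.
d = −0.75 · ln(1 − (4/3)·0.113636) = −0.75 · ln(0.848485) = −0.75 · (-0.164303) = 0.1232.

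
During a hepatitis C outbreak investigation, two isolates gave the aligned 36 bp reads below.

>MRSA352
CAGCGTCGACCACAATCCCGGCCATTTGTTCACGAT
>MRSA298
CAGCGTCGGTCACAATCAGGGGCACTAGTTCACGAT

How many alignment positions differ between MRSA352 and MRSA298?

7

Differing sites — 9:A/G; 10:C/T; 18:C/A; 19:C/G; 22:C/G; 25:T/C; 27:T/A.
That gives 7 mismatches out of 36 aligned sites, so the Hamming distance is 7.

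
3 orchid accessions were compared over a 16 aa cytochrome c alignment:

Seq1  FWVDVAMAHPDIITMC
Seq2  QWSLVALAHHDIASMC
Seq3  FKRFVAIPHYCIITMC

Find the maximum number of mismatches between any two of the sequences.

Pairwise Hamming distances:
  Seq1 vs Seq2: 7
  Seq1 vs Seq3: 7
  Seq2 vs Seq3: 10
The largest is 10, between Seq2 and Seq3.

10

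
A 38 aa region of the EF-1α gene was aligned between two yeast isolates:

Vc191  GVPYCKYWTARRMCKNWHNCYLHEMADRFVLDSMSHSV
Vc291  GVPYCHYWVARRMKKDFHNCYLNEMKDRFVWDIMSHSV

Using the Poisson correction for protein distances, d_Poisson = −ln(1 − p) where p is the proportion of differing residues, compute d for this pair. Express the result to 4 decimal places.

0.2703

Differing sites — 6:K/H; 9:T/V; 14:C/K; 16:N/D; 17:W/F; 23:H/N; 26:A/K; 31:L/W; 33:S/I.
p = 9/38 = 0.236842.
d = −ln(1 − 0.236842) = −ln(0.763158) = 0.2703.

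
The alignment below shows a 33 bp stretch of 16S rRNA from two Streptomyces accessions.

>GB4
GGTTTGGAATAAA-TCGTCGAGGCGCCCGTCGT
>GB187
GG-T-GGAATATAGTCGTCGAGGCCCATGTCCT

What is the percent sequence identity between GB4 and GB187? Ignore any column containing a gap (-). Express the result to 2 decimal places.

83.33%

Excluding the 3 gap columns leaves 30 comparable sites.
The sequences differ at positions 12 (A/T), 25 (G/C), 27 (C/A), 28 (C/T), 32 (G/C).
25 of the 30 comparable sites match, so the percent identity is 25/30 × 100 = 83.33%.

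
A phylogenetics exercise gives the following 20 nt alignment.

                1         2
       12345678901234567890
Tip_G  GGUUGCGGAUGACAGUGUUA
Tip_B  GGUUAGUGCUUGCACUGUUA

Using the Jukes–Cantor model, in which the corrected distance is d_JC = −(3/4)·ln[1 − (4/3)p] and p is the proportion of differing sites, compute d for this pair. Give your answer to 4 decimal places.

0.4715

Mismatches occur at site 5 (G↔A), site 6 (C↔G), site 7 (G↔U), site 9 (A↔C), site 11 (G↔U), site 12 (A↔G), site 15 (G↔C).
p = 7/20 = 0.350000.
d = −0.75 · ln(1 − (4/3)·0.350000) = −0.75 · ln(0.533333) = −0.75 · (-0.628609) = 0.4715.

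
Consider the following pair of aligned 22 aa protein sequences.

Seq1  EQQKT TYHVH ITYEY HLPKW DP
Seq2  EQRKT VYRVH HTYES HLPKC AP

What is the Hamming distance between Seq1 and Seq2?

7

The sequences differ at positions 3 (Q/R), 6 (T/V), 8 (H/R), 11 (I/H), 15 (Y/S), 20 (W/C), 21 (D/A).
That gives 7 mismatches out of 22 aligned sites, so the Hamming distance is 7.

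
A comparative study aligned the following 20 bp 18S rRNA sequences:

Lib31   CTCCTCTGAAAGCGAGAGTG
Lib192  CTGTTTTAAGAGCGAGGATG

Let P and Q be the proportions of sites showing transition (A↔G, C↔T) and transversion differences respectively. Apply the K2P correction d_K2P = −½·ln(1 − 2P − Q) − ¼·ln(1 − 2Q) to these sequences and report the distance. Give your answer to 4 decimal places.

0.5513

Differing sites — 3:C/G (Tv); 4:C/T (Ti); 6:C/T (Ti); 8:G/A (Ti); 10:A/G (Ti); 17:A/G (Ti); 18:G/A (Ti).
Of the 7 differences, 6 transitions and 1 transversion over 20 sites: P = 6/20 = 0.300000, Q = 1/20 = 0.050000.
d = −0.5·ln(0.350000) − 0.25·ln(0.900000) = −0.5·(-1.049822) − 0.25·(-0.105361) = 0.5513.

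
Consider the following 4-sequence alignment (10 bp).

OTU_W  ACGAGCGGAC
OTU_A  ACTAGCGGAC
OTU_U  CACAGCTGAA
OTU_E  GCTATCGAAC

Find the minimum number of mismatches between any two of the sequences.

1

Pairwise Hamming distances:
  OTU_W vs OTU_A: 1
  OTU_W vs OTU_U: 5
  OTU_W vs OTU_E: 4
  OTU_A vs OTU_U: 5
  OTU_A vs OTU_E: 3
  OTU_U vs OTU_E: 7
The smallest is 1, between OTU_W and OTU_A.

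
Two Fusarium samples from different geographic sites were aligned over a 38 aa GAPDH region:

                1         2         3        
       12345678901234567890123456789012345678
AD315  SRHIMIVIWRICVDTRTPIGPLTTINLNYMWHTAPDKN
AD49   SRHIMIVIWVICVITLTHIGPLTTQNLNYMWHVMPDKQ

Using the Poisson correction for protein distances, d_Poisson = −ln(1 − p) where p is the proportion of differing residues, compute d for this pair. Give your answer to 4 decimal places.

Mismatches occur at site 10 (R/V), site 14 (D/I), site 16 (R/L), site 18 (P/H), site 25 (I/Q), site 33 (T/V), site 34 (A/M), site 38 (N/Q).
p = 8/38 = 0.210526.
d = −ln(1 − 0.210526) = −ln(0.789474) = 0.2364.

0.2364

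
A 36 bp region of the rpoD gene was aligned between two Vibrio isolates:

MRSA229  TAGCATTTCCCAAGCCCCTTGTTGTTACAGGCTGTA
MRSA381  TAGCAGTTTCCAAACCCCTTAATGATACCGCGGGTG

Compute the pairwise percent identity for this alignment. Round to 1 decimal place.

Differing sites — 6:T/G; 9:C/T; 14:G/A; 21:G/A; 22:T/A; 25:T/A; 29:A/C; 31:G/C; 32:C/G; 33:T/G; 36:A/G.
25 of the 36 sites match, so the percent identity is 25/36 × 100 = 69.4%.

69.4%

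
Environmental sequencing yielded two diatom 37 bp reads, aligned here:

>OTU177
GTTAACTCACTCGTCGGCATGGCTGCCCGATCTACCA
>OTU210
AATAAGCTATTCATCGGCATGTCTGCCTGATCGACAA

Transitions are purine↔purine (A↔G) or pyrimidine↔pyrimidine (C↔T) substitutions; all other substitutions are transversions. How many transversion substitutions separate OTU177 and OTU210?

The sequences differ at positions 1 (G/A, transition), 2 (T/A, transversion), 6 (C/G, transversion), 7 (T/C, transition), 8 (C/T, transition), 10 (C/T, transition), 13 (G/A, transition), 22 (G/T, transversion), 28 (C/T, transition), 33 (T/G, transversion), 36 (C/A, transversion).
Of the 11 differences, 6 transitions and 5 transversions, so the answer is 5.

5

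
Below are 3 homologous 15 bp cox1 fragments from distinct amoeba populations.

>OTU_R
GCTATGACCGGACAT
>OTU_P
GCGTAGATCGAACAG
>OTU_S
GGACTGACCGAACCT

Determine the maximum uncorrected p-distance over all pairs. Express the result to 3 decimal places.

Pairwise Hamming distances:
  OTU_R vs OTU_P: 6
  OTU_R vs OTU_S: 5
  OTU_P vs OTU_S: 7
The largest is 7 mismatches, between OTU_P and OTU_S; p = 7/15 = 0.467.

0.467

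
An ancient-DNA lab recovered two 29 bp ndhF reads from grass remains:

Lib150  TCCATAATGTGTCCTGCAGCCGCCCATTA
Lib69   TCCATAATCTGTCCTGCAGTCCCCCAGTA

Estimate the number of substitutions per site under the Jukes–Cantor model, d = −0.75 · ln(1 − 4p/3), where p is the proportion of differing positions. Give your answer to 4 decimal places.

The sequences differ at positions 9 (G/C), 20 (C/T), 22 (G/C), 27 (T/G).
p = 4/29 = 0.137931.
d = −0.75 · ln(1 − (4/3)·0.137931) = −0.75 · ln(0.816092) = −0.75 · (-0.203228) = 0.1524.

0.1524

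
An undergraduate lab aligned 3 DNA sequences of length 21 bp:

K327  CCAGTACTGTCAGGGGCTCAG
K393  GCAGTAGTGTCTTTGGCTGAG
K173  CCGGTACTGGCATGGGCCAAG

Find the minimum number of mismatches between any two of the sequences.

Pairwise Hamming distances:
  K327 vs K393: 6
  K327 vs K173: 5
  K393 vs K173: 8
The smallest is 5, between K327 and K173.

5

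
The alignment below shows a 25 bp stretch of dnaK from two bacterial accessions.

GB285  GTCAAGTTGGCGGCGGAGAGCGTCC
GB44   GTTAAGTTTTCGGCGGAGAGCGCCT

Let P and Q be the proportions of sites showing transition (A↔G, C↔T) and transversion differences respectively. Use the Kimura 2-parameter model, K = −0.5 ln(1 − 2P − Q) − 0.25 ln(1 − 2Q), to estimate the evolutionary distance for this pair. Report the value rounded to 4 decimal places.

0.2364

The sequences differ at positions 3 (C/T, transition), 9 (G/T, transversion), 10 (G/T, transversion), 23 (T/C, transition), 25 (C/T, transition).
Of the 5 differences, 3 transitions and 2 transversions over 25 sites: P = 3/25 = 0.120000, Q = 2/25 = 0.080000.
d = −0.5·ln(0.680000) − 0.25·ln(0.840000) = −0.5·(-0.385662) − 0.25·(-0.174353) = 0.2364.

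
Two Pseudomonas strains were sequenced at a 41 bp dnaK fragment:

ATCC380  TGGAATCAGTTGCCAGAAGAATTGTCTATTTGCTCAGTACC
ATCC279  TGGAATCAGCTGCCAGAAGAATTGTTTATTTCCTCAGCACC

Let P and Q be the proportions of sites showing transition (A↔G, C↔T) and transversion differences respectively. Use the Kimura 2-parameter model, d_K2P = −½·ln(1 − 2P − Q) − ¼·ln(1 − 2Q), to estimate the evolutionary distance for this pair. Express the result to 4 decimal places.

0.1061

Mismatches occur at site 10 (T→C, transition), site 26 (C→T, transition), site 32 (G→C, transversion), site 38 (T→C, transition).
Of the 4 differences, 3 transitions and 1 transversion over 41 sites: P = 3/41 = 0.073171, Q = 1/41 = 0.024390.
d = −0.5·ln(0.829268) − 0.25·ln(0.951220) = −0.5·(-0.187212) − 0.25·(-0.050010) = 0.1061.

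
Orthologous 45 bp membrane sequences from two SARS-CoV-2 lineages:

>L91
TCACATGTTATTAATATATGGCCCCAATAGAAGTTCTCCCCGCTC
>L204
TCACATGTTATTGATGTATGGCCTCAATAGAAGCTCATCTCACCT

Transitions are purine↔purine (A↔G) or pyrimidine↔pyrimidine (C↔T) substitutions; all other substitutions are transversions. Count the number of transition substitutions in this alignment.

Differing sites — 13:A/G (Ti); 16:A/G (Ti); 24:C/T (Ti); 34:T/C (Ti); 37:T/A (Tv); 38:C/T (Ti); 40:C/T (Ti); 42:G/A (Ti); 44:T/C (Ti); 45:C/T (Ti).
Of the 10 differences, 9 transitions and 1 transversion, so the answer is 9.

9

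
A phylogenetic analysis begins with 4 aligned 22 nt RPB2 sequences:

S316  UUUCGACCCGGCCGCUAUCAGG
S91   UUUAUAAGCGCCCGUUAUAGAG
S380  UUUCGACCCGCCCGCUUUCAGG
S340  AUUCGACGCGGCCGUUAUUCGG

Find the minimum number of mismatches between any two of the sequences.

Pairwise Hamming distances:
  S316 vs S91: 9
  S316 vs S380: 2
  S316 vs S340: 5
  S91 vs S380: 9
  S91 vs S340: 8
  S380 vs S340: 7
The smallest is 2, between S316 and S380.

2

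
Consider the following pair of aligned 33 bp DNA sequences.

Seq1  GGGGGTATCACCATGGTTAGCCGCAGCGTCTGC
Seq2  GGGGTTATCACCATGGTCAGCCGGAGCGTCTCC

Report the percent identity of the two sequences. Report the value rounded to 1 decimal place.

87.9%

Differing sites — 5:G/T; 18:T/C; 24:C/G; 32:G/C.
29 of the 33 sites match, so the percent identity is 29/33 × 100 = 87.9%.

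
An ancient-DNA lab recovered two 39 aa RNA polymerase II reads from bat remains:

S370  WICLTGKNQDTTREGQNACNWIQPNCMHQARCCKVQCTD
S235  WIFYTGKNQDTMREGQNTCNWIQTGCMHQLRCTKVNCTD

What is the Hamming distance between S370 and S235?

9

Mismatches occur at site 3 (C→F), site 4 (L→Y), site 12 (T→M), site 18 (A→T), site 24 (P→T), site 25 (N→G), site 30 (A→L), site 33 (C→T), site 36 (Q→N).
That gives 9 mismatches out of 39 aligned sites, so the Hamming distance is 9.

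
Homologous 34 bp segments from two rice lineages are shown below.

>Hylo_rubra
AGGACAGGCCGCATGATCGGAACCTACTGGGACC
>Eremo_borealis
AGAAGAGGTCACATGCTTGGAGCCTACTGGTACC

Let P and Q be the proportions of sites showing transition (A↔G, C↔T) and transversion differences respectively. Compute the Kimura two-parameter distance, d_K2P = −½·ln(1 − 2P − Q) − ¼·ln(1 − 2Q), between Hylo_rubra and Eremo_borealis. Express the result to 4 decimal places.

Differing sites — 3:G/A (Ti); 5:C/G (Tv); 9:C/T (Ti); 11:G/A (Ti); 16:A/C (Tv); 18:C/T (Ti); 22:A/G (Ti); 31:G/T (Tv).
Of the 8 differences, 5 transitions and 3 transversions over 34 sites: P = 5/34 = 0.147059, Q = 3/34 = 0.088235.
d = −0.5·ln(0.617647) − 0.25·ln(0.823530) = −0.5·(-0.481838) − 0.25·(-0.194155) = 0.2895.

0.2895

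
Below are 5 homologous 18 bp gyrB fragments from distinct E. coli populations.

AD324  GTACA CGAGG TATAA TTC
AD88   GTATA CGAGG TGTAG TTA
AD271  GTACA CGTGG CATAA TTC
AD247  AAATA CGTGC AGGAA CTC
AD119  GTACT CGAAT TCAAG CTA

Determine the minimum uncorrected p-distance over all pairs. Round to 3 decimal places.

Pairwise Hamming distances:
  AD324 vs AD88: 4
  AD324 vs AD271: 2
  AD324 vs AD247: 9
  AD324 vs AD119: 8
  AD88 vs AD271: 6
  AD88 vs AD247: 9
  AD88 vs AD119: 7
  AD271 vs AD247: 8
  AD271 vs AD119: 10
  AD247 vs AD119: 12
The smallest is 2 mismatches, between AD324 and AD271; p = 2/18 = 0.111.

0.111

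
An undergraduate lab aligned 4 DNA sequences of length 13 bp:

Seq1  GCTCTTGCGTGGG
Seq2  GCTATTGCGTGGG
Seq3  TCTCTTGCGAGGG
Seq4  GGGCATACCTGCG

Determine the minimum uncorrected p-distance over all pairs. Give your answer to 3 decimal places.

0.077

Pairwise Hamming distances:
  Seq1 vs Seq2: 1
  Seq1 vs Seq3: 2
  Seq1 vs Seq4: 6
  Seq2 vs Seq3: 3
  Seq2 vs Seq4: 7
  Seq3 vs Seq4: 8
The smallest is 1 mismatch, between Seq1 and Seq2; p = 1/13 = 0.077.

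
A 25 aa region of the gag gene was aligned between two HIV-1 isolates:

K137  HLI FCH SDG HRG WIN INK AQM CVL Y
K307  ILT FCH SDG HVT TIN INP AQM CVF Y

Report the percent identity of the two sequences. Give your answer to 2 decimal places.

Mismatches occur at site 1 (H/I), site 3 (I/T), site 11 (R/V), site 12 (G/T), site 13 (W/T), site 18 (K/P), site 24 (L/F).
18 of the 25 sites match, so the percent identity is 18/25 × 100 = 72.00%.

72.00%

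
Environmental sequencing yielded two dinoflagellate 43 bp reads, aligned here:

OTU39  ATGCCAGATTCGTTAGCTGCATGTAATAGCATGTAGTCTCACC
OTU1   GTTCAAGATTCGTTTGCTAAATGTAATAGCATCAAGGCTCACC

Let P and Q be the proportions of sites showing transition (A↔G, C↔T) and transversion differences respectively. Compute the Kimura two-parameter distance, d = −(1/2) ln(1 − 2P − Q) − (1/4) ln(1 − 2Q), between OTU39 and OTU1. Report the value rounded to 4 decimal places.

0.2462

Mismatches occur at site 1 (A↔G, transition), site 3 (G↔T, transversion), site 5 (C↔A, transversion), site 15 (A↔T, transversion), site 19 (G↔A, transition), site 20 (C↔A, transversion), site 33 (G↔C, transversion), site 34 (T↔A, transversion), site 37 (T↔G, transversion).
Of the 9 differences, 2 transitions and 7 transversions over 43 sites: P = 2/43 = 0.046512, Q = 7/43 = 0.162791.
d = −0.5·ln(0.744185) − 0.25·ln(0.674418) = −0.5·(-0.295466) − 0.25·(-0.393905) = 0.2462.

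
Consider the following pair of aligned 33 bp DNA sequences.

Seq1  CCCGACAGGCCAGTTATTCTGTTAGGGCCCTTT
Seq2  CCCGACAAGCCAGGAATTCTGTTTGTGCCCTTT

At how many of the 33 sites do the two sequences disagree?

5

The sequences differ at positions 8 (G/A), 14 (T/G), 15 (T/A), 24 (A/T), 26 (G/T).
That gives 5 mismatches out of 33 aligned sites, so the Hamming distance is 5.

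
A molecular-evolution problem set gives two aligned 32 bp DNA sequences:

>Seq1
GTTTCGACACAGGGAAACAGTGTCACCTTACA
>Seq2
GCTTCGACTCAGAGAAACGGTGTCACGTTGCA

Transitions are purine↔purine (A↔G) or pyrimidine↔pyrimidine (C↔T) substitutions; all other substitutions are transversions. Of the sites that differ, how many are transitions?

4

Differing sites — 2:T/C (Ti); 9:A/T (Tv); 13:G/A (Ti); 19:A/G (Ti); 27:C/G (Tv); 30:A/G (Ti).
Of the 6 differences, 4 transitions and 2 transversions, so the answer is 4.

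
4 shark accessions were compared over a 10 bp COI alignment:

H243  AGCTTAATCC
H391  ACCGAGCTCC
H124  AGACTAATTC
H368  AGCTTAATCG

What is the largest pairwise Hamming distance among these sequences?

Pairwise Hamming distances:
  H243 vs H391: 5
  H243 vs H124: 3
  H243 vs H368: 1
  H391 vs H124: 7
  H391 vs H368: 6
  H124 vs H368: 4
The largest is 7, between H391 and H124.

7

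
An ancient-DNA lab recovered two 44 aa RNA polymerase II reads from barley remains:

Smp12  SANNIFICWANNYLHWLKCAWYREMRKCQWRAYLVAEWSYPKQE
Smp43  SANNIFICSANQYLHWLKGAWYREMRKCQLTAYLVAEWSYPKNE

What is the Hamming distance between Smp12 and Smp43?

Differing sites — 9:W/S; 12:N/Q; 19:C/G; 30:W/L; 31:R/T; 43:Q/N.
That gives 6 mismatches out of 44 aligned sites, so the Hamming distance is 6.

6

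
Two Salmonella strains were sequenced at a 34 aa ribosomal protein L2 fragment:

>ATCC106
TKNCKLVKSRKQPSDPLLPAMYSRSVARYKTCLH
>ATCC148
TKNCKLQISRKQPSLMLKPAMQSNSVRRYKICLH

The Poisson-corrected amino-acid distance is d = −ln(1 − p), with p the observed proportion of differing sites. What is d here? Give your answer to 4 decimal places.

0.3075

Differing sites — 7:V/Q; 8:K/I; 15:D/L; 16:P/M; 18:L/K; 22:Y/Q; 24:R/N; 27:A/R; 31:T/I.
p = 9/34 = 0.264706.
d = −ln(1 − 0.264706) = −ln(0.735294) = 0.3075.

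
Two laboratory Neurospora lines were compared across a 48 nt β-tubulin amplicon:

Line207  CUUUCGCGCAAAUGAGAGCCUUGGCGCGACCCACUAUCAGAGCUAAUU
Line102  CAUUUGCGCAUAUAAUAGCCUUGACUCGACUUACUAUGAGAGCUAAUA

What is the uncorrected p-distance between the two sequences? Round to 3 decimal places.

0.229

Mismatches occur at site 2 (U/A), site 5 (C/U), site 11 (A/U), site 14 (G/A), site 16 (G/U), site 24 (G/A), site 26 (G/U), site 31 (C/U), site 32 (C/U), site 38 (C/G), site 48 (U/A).
There are 11 differences over 48 sites, so p = 11/48 = 0.229.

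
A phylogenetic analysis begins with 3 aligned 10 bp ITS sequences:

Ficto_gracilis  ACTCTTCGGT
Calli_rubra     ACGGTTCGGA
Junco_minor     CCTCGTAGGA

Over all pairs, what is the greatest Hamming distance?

Pairwise Hamming distances:
  Ficto_gracilis vs Calli_rubra: 3
  Ficto_gracilis vs Junco_minor: 4
  Calli_rubra vs Junco_minor: 5
The largest is 5, between Calli_rubra and Junco_minor.

5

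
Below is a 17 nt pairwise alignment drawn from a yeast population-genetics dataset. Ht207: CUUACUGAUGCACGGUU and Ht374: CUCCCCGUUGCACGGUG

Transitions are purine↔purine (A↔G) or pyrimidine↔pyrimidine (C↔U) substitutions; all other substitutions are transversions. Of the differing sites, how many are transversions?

3

The sequences differ at positions 3 (U/C, transition), 4 (A/C, transversion), 6 (U/C, transition), 8 (A/U, transversion), 17 (U/G, transversion).
Of the 5 differences, 2 transitions and 3 transversions, so the answer is 3.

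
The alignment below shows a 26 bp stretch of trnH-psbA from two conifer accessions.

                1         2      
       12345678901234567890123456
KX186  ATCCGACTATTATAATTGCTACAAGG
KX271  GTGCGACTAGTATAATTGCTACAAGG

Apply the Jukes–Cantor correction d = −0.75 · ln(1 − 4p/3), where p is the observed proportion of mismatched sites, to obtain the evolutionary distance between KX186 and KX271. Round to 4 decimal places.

The sequences differ at positions 1 (A/G), 3 (C/G), 10 (T/G).
p = 3/26 = 0.115385.
d = −0.75 · ln(1 − (4/3)·0.115385) = −0.75 · ln(0.846153) = −0.75 · (-0.167055) = 0.1253.

0.1253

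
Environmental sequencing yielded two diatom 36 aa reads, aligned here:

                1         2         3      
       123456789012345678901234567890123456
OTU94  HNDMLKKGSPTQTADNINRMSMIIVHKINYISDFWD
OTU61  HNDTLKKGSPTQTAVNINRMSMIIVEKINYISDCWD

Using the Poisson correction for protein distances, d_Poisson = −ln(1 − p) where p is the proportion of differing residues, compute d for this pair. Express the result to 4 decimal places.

Differing sites — 4:M/T; 15:D/V; 26:H/E; 34:F/C.
p = 4/36 = 0.111111.
d = −ln(1 − 0.111111) = −ln(0.888889) = 0.1178.

0.1178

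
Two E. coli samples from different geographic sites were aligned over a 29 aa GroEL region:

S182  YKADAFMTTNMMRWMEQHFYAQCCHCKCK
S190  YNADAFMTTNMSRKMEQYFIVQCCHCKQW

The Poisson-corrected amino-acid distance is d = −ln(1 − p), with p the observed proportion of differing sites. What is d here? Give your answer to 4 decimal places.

The sequences differ at positions 2 (K/N), 12 (M/S), 14 (W/K), 18 (H/Y), 20 (Y/I), 21 (A/V), 28 (C/Q), 29 (K/W).
p = 8/29 = 0.275862.
d = −ln(1 − 0.275862) = −ln(0.724138) = 0.3228.

0.3228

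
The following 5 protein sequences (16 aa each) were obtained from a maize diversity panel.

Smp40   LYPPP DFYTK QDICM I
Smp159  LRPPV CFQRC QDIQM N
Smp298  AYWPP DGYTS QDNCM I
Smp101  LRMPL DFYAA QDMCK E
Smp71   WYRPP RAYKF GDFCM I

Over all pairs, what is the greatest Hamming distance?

Pairwise Hamming distances:
  Smp40 vs Smp159: 8
  Smp40 vs Smp298: 5
  Smp40 vs Smp101: 8
  Smp40 vs Smp71: 8
  Smp159 vs Smp298: 12
  Smp159 vs Smp101: 10
  Smp159 vs Smp71: 13
  Smp298 vs Smp101: 10
  Smp298 vs Smp71: 8
  Smp101 vs Smp71: 12
The largest is 13, between Smp159 and Smp71.

13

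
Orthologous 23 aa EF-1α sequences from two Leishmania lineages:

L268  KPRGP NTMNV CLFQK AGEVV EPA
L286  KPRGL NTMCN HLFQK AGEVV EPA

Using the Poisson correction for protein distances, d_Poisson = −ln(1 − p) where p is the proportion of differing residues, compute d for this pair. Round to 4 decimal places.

0.1911

Mismatches occur at site 5 (P/L), site 9 (N/C), site 10 (V/N), site 11 (C/H).
p = 4/23 = 0.173913.
d = −ln(1 − 0.173913) = −ln(0.826087) = 0.1911.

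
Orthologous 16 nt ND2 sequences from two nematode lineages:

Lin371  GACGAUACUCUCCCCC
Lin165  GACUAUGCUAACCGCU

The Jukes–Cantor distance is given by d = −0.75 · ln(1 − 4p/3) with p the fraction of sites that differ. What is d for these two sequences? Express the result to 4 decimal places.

Mismatches occur at site 4 (G→U), site 7 (A→G), site 10 (C→A), site 11 (U→A), site 14 (C→G), site 16 (C→U).
p = 6/16 = 0.375000.
d = −0.75 · ln(1 − (4/3)·0.375000) = −0.75 · ln(0.500000) = −0.75 · (-0.693147) = 0.5199.

0.5199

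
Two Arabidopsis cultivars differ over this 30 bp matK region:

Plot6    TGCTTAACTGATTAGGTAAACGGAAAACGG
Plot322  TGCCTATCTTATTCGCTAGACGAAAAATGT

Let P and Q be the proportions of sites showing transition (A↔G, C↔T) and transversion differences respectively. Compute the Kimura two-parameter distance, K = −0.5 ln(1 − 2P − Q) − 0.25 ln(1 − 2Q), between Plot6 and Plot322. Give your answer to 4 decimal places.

The sequences differ at positions 4 (T/C, transition), 7 (A/T, transversion), 10 (G/T, transversion), 14 (A/C, transversion), 16 (G/C, transversion), 19 (A/G, transition), 23 (G/A, transition), 28 (C/T, transition), 30 (G/T, transversion).
Of the 9 differences, 4 transitions and 5 transversions over 30 sites: P = 4/30 = 0.133333, Q = 5/30 = 0.166667.
d = −0.5·ln(0.566667) − 0.25·ln(0.666666) = −0.5·(-0.567983) − 0.25·(-0.405466) = 0.3854.

0.3854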